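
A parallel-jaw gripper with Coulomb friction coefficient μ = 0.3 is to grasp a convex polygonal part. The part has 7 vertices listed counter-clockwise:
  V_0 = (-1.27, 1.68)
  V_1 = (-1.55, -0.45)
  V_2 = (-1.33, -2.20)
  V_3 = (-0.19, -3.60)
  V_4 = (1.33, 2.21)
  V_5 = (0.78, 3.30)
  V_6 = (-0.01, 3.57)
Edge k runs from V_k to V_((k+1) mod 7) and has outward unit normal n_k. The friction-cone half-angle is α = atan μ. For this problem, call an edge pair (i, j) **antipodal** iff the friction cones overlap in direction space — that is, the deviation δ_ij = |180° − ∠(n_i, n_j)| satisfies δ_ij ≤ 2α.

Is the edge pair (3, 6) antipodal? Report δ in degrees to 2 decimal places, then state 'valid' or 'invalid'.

α = atan 0.3 = 16.70°;  2α = 33.40°
edge 3: e_3 = (+1.52, +5.81);  n_3 = (+0.9674, -0.2531)
edge 6: e_6 = (-1.26, -1.89);  n_6 = (-0.8321, +0.5547)
∠(n_3, n_6) = 160.97°
δ = |180° − 160.97°| = 19.03°
19.03° ≤ 2α = 33.40°  →  valid

δ = 19.03°, valid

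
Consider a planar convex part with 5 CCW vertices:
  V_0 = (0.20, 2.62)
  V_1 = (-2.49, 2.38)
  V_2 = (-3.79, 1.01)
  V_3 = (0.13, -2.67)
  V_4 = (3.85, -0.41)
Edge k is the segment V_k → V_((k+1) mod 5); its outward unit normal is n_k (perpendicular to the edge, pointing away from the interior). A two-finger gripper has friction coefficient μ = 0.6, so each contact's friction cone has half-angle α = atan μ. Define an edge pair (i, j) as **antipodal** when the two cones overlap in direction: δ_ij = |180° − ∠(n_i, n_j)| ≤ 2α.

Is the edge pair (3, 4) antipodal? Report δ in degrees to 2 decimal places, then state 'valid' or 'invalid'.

δ = 70.98°, invalid

α = atan 0.6 = 30.96°;  2α = 61.93°
edge 3: e_3 = (+3.72, +2.26);  n_3 = (+0.5192, -0.8546)
edge 4: e_4 = (-3.65, +3.03);  n_4 = (+0.6387, +0.7694)
∠(n_3, n_4) = 109.02°
δ = |180° − 109.02°| = 70.98°
70.98° > 2α = 61.93°  →  invalid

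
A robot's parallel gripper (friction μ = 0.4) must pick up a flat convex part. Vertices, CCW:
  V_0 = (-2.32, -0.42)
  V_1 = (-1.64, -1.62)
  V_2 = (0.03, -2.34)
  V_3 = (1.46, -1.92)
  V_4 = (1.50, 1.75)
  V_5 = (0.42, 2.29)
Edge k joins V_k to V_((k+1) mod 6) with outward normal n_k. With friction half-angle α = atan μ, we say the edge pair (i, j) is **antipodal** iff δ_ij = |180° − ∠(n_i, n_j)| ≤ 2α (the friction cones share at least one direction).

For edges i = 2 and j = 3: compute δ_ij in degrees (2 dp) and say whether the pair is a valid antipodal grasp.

α = atan 0.4 = 21.80°;  2α = 43.60°
edge 2: e_2 = (+1.43, +0.42);  n_2 = (+0.2818, -0.9595)
edge 3: e_3 = (+0.04, +3.67);  n_3 = (+0.9999, -0.0109)
∠(n_2, n_3) = 73.01°
δ = |180° − 73.01°| = 106.99°
106.99° > 2α = 43.60°  →  invalid

δ = 106.99°, invalid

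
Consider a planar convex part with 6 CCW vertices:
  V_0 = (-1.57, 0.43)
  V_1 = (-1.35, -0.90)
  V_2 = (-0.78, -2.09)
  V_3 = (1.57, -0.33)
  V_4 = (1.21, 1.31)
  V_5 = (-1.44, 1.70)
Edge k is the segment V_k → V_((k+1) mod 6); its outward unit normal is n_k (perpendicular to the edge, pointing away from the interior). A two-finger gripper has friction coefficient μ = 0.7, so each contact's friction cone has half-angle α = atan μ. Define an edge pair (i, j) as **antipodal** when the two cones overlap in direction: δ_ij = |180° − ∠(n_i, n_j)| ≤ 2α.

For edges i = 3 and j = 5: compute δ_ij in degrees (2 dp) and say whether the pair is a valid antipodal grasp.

δ = 18.23°, valid

α = atan 0.7 = 34.99°;  2α = 69.98°
edge 3: e_3 = (-0.36, +1.64);  n_3 = (+0.9767, +0.2144)
edge 5: e_5 = (-0.13, -1.27);  n_5 = (-0.9948, +0.1018)
∠(n_3, n_5) = 161.77°
δ = |180° − 161.77°| = 18.23°
18.23° ≤ 2α = 69.98°  →  valid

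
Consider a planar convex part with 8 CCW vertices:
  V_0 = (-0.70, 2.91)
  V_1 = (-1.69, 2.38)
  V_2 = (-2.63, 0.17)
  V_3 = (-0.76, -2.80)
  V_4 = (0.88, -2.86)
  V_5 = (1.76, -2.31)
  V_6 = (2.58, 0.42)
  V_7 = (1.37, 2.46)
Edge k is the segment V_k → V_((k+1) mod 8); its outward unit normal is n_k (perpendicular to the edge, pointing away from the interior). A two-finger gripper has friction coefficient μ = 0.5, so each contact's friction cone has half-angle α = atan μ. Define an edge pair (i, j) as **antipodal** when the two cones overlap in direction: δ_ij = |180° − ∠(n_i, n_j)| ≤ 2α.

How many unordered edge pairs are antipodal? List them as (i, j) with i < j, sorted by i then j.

α = atan 0.5 = 26.57°;  2α = 53.13°
n_0 = (-0.4720, +0.8816)
n_1 = (-0.9202, +0.3914)
n_2 = (-0.8462, -0.5328)
n_3 = (-0.0366, -0.9993)
n_4 = (+0.5300, -0.8480)
n_5 = (+0.9577, -0.2877)
n_6 = (+0.8601, +0.5101)
n_7 = (+0.2124, +0.9772)
  (0,1): δ = 141.20°  ·
  (0,2): δ = 85.97°  ·
  (0,3): δ = 30.26°  ✓
  (0,4): δ = 3.84°  ✓
  (0,5): δ = 45.12°  ✓
  (0,6): δ = 92.51°  ·
  (0,7): δ = 139.57°  ·
  (1,2): δ = 124.76°  ·
  (1,3): δ = 69.05°  ·
  (1,4): δ = 34.95°  ✓
  (1,5): δ = 6.32°  ✓
  (1,6): δ = 53.72°  ·
  (1,7): δ = 100.78°  ·
  (2,3): δ = 124.29°  ·
  (2,4): δ = 90.19°  ·
  (2,5): δ = 48.91°  ✓
  (2,6): δ = 1.52°  ✓
  (2,7): δ = 45.54°  ✓
  (3,4): δ = 145.90°  ·
  (3,5): δ = 104.62°  ·
  (3,6): δ = 57.23°  ·
  (3,7): δ = 10.17°  ✓
  (4,5): δ = 138.72°  ·
  (4,6): δ = 91.33°  ·
  (4,7): δ = 44.27°  ✓
  (5,6): δ = 132.61°  ·
  (5,7): δ = 85.55°  ·
  (6,7): δ = 132.94°  ·
antipodal pairs: 10

count = 10; pairs: (0,3), (0,4), (0,5), (1,4), (1,5), (2,5), (2,6), (2,7), (3,7), (4,7)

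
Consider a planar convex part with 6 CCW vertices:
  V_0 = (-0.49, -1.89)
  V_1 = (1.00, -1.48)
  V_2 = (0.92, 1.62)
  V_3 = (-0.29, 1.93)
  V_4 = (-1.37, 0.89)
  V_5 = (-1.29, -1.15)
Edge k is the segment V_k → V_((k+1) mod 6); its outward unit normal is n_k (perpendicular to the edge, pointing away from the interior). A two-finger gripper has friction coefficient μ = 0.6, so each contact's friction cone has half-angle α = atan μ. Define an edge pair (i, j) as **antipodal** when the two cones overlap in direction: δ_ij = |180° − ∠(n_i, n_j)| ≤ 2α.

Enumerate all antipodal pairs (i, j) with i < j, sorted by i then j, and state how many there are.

count = 6; pairs: (0,2), (0,3), (1,3), (1,4), (1,5), (2,5)

α = atan 0.6 = 30.96°;  2α = 61.93°
n_0 = (+0.2653, -0.9642)
n_1 = (+0.9997, +0.0258)
n_2 = (+0.2482, +0.9687)
n_3 = (-0.6936, +0.7203)
n_4 = (-0.9992, -0.0392)
n_5 = (-0.6790, -0.7341)
  (0,1): δ = 103.91°  ·
  (0,2): δ = 29.76°  ✓
  (0,3): δ = 28.53°  ✓
  (0,4): δ = 76.86°  ·
  (0,5): δ = 121.85°  ·
  (1,2): δ = 105.85°  ·
  (1,3): δ = 47.56°  ✓
  (1,4): δ = 0.77°  ✓
  (1,5): δ = 45.75°  ✓
  (2,3): δ = 121.71°  ·
  (2,4): δ = 73.38°  ·
  (2,5): δ = 28.40°  ✓
  (3,4): δ = 131.67°  ·
  (3,5): δ = 86.69°  ·
  (4,5): δ = 135.01°  ·
antipodal pairs: 6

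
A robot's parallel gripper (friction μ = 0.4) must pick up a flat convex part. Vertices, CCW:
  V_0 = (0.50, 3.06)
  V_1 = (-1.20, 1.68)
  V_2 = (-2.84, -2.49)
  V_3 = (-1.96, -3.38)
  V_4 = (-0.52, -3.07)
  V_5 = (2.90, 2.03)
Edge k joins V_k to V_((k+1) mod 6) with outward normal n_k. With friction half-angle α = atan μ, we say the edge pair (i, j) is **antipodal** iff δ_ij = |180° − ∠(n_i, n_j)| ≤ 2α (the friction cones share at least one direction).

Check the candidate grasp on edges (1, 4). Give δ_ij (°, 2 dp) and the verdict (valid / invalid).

δ = 12.38°, valid

α = atan 0.4 = 21.80°;  2α = 43.60°
edge 1: e_1 = (-1.64, -4.17);  n_1 = (-0.9306, +0.3660)
edge 4: e_4 = (+3.42, +5.10);  n_4 = (+0.8305, -0.5570)
∠(n_1, n_4) = 167.62°
δ = |180° − 167.62°| = 12.38°
12.38° ≤ 2α = 43.60°  →  valid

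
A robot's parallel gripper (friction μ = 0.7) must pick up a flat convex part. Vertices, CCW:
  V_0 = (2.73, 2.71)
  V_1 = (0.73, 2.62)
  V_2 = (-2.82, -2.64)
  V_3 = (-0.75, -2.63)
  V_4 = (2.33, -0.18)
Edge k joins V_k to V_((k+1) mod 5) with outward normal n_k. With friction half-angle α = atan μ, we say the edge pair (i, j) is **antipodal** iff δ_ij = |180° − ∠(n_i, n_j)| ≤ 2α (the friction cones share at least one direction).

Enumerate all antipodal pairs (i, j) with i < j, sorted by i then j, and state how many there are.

count = 5; pairs: (0,2), (0,3), (1,2), (1,3), (1,4)

α = atan 0.7 = 34.99°;  2α = 69.98°
n_0 = (-0.0450, +0.9990)
n_1 = (-0.8289, +0.5594)
n_2 = (+0.0048, -1.0000)
n_3 = (+0.6225, -0.7826)
n_4 = (+0.9906, -0.1371)
  (0,1): δ = 126.59°  ·
  (0,2): δ = 2.30°  ✓
  (0,3): δ = 35.92°  ✓
  (0,4): δ = 79.54°  ·
  (1,2): δ = 55.71°  ✓
  (1,3): δ = 17.48°  ✓
  (1,4): δ = 26.14°  ✓
  (2,3): δ = 141.78°  ·
  (2,4): δ = 98.16°  ·
  (3,4): δ = 136.38°  ·
antipodal pairs: 5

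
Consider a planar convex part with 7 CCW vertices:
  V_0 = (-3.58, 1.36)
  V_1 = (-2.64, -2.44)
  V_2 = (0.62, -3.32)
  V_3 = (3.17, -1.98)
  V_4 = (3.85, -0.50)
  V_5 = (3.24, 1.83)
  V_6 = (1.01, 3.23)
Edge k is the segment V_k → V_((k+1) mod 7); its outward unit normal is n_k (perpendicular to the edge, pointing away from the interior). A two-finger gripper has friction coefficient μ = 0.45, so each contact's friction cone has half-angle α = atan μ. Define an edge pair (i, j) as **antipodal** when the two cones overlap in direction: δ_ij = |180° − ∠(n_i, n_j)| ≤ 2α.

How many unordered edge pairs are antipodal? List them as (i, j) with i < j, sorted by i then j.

α = atan 0.45 = 24.23°;  2α = 48.46°
n_0 = (-0.9707, -0.2401)
n_1 = (-0.2606, -0.9654)
n_2 = (+0.4652, -0.8852)
n_3 = (+0.9087, -0.4175)
n_4 = (+0.9674, +0.2533)
n_5 = (+0.5317, +0.8469)
n_6 = (-0.3773, +0.9261)
  (0,1): δ = 119.00°  ·
  (0,2): δ = 76.17°  ·
  (0,3): δ = 38.57°  ✓
  (0,4): δ = 0.78°  ✓
  (0,5): δ = 43.99°  ✓
  (0,6): δ = 98.27°  ·
  (1,2): δ = 137.17°  ·
  (1,3): δ = 99.57°  ·
  (1,4): δ = 60.22°  ·
  (1,5): δ = 17.01°  ✓
  (1,6): δ = 37.27°  ✓
  (2,3): δ = 142.40°  ·
  (2,4): δ = 103.05°  ·
  (2,5): δ = 59.84°  ·
  (2,6): δ = 5.56°  ✓
  (3,4): δ = 140.65°  ·
  (3,5): δ = 97.44°  ·
  (3,6): δ = 43.16°  ✓
  (4,5): δ = 136.79°  ·
  (4,6): δ = 82.50°  ·
  (5,6): δ = 125.71°  ·
antipodal pairs: 7

count = 7; pairs: (0,3), (0,4), (0,5), (1,5), (1,6), (2,6), (3,6)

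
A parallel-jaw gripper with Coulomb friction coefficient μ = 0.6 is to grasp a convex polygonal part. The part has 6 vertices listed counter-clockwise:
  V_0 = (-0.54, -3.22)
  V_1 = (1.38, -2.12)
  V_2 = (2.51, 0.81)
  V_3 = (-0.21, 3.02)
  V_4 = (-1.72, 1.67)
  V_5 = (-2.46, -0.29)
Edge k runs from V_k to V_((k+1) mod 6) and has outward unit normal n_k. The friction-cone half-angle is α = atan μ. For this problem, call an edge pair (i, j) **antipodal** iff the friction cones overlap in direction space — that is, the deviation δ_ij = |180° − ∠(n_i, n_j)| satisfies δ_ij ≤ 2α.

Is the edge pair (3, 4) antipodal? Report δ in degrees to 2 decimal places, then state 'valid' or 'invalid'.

α = atan 0.6 = 30.96°;  2α = 61.93°
edge 3: e_3 = (-1.51, -1.35);  n_3 = (-0.6665, +0.7455)
edge 4: e_4 = (-0.74, -1.96);  n_4 = (-0.9355, +0.3532)
∠(n_3, n_4) = 27.52°
δ = |180° − 27.52°| = 152.48°
152.48° > 2α = 61.93°  →  invalid

δ = 152.48°, invalid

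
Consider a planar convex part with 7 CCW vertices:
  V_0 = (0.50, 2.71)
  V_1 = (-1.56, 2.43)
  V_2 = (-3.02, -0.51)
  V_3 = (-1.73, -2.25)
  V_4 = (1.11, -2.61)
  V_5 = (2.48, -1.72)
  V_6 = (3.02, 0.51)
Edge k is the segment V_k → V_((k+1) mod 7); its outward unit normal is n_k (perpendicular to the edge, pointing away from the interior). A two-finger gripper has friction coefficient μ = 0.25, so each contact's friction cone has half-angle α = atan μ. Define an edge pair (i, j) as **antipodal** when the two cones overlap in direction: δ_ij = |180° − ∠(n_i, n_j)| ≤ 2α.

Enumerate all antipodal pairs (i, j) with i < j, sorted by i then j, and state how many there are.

α = atan 0.25 = 14.04°;  2α = 28.07°
n_0 = (-0.1347, +0.9909)
n_1 = (-0.8956, +0.4448)
n_2 = (-0.8033, -0.5956)
n_3 = (-0.1258, -0.9921)
n_4 = (+0.5448, -0.8386)
n_5 = (+0.9719, -0.2354)
n_6 = (+0.6577, +0.7533)
  (0,1): δ = 124.15°  ·
  (0,2): δ = 61.19°  ·
  (0,3): δ = 14.96°  ✓
  (0,4): δ = 25.27°  ✓
  (0,5): δ = 68.65°  ·
  (0,6): δ = 131.14°  ·
  (1,2): δ = 117.04°  ·
  (1,3): δ = 70.82°  ·
  (1,4): δ = 30.58°  ·
  (1,5): δ = 12.80°  ✓
  (1,6): δ = 75.29°  ·
  (2,3): δ = 133.78°  ·
  (2,4): δ = 93.54°  ·
  (2,5): δ = 50.16°  ·
  (2,6): δ = 12.33°  ✓
  (3,4): δ = 139.77°  ·
  (3,5): δ = 96.39°  ·
  (3,6): δ = 33.90°  ·
  (4,5): δ = 136.62°  ·
  (4,6): δ = 74.13°  ·
  (5,6): δ = 117.51°  ·
antipodal pairs: 4

count = 4; pairs: (0,3), (0,4), (1,5), (2,6)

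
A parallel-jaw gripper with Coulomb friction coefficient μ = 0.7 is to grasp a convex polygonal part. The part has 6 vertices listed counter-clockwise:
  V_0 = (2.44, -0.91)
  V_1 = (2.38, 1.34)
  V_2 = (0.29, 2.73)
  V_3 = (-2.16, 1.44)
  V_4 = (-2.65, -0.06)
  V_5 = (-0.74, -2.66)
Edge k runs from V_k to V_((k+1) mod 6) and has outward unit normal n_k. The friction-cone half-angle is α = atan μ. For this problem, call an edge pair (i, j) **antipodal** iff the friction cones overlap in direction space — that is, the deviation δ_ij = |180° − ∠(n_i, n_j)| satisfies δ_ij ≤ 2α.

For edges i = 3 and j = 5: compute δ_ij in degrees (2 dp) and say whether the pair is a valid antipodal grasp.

δ = 43.08°, valid

α = atan 0.7 = 34.99°;  2α = 69.98°
edge 3: e_3 = (-0.49, -1.50);  n_3 = (-0.9506, +0.3105)
edge 5: e_5 = (+3.18, +1.75);  n_5 = (+0.4821, -0.8761)
∠(n_3, n_5) = 136.92°
δ = |180° − 136.92°| = 43.08°
43.08° ≤ 2α = 69.98°  →  valid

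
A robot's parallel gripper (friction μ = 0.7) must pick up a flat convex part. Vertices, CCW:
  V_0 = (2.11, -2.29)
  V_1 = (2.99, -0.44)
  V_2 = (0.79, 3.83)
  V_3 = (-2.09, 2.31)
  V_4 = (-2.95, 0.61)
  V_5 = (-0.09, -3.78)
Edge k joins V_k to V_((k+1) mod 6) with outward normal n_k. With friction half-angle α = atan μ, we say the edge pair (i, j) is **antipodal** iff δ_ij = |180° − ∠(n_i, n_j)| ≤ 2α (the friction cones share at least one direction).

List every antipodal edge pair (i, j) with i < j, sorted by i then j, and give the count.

count = 7; pairs: (0,2), (0,3), (0,4), (1,3), (1,4), (2,5), (3,5)

α = atan 0.7 = 34.99°;  2α = 69.98°
n_0 = (+0.9030, -0.4296)
n_1 = (+0.8889, +0.4580)
n_2 = (-0.4668, +0.8844)
n_3 = (-0.8923, +0.4514)
n_4 = (-0.8379, -0.5459)
n_5 = (+0.5608, -0.8280)
  (0,1): δ = 127.30°  ·
  (0,2): δ = 36.74°  ✓
  (0,3): δ = 1.39°  ✓
  (0,4): δ = 58.52°  ✓
  (0,5): δ = 149.55°  ·
  (1,2): δ = 89.43°  ·
  (1,3): δ = 54.09°  ✓
  (1,4): δ = 5.82°  ✓
  (1,5): δ = 96.85°  ·
  (2,3): δ = 144.66°  ·
  (2,4): δ = 84.74°  ·
  (2,5): δ = 6.28°  ✓
  (3,4): δ = 120.08°  ·
  (3,5): δ = 29.06°  ✓
  (4,5): δ = 88.97°  ·
antipodal pairs: 7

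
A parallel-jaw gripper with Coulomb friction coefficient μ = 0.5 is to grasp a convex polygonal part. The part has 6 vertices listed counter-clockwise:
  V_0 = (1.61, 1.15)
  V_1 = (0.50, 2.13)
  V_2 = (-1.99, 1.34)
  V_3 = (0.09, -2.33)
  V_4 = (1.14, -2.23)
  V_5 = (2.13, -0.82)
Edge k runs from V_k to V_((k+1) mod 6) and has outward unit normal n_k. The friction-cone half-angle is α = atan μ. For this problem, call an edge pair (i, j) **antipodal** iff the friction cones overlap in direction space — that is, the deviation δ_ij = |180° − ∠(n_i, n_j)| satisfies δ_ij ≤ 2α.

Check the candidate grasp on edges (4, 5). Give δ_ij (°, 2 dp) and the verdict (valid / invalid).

δ = 130.14°, invalid

α = atan 0.5 = 26.57°;  2α = 53.13°
edge 4: e_4 = (+0.99, +1.41);  n_4 = (+0.8184, -0.5746)
edge 5: e_5 = (-0.52, +1.97);  n_5 = (+0.9669, +0.2552)
∠(n_4, n_5) = 49.86°
δ = |180° − 49.86°| = 130.14°
130.14° > 2α = 53.13°  →  invalid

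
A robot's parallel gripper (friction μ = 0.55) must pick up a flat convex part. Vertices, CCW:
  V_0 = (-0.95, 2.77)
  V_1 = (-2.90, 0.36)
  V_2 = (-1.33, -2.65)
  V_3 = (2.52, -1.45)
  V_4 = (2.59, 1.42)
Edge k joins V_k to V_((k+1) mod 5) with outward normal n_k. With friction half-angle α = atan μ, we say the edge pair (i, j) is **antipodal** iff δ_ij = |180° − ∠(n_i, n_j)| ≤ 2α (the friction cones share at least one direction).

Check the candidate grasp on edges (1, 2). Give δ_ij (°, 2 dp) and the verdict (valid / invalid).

α = atan 0.55 = 28.81°;  2α = 57.62°
edge 1: e_1 = (+1.57, -3.01);  n_1 = (-0.8866, -0.4625)
edge 2: e_2 = (+3.85, +1.20);  n_2 = (+0.2976, -0.9547)
∠(n_1, n_2) = 79.77°
δ = |180° − 79.77°| = 100.23°
100.23° > 2α = 57.62°  →  invalid

δ = 100.23°, invalid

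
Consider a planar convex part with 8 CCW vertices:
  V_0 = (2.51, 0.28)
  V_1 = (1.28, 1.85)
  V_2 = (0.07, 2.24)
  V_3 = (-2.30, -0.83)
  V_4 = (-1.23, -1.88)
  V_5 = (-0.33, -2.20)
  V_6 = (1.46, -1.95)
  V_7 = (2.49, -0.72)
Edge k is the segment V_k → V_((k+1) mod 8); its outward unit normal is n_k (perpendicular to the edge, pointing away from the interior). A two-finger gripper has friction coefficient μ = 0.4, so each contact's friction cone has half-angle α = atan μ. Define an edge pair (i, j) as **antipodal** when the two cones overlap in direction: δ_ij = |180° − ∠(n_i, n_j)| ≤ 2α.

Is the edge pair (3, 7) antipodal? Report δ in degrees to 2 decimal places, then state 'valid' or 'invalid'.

α = atan 0.4 = 21.80°;  2α = 43.60°
edge 3: e_3 = (+1.07, -1.05);  n_3 = (-0.7004, -0.7137)
edge 7: e_7 = (+0.02, +1.00);  n_7 = (+0.9998, -0.0200)
∠(n_3, n_7) = 133.31°
δ = |180° − 133.31°| = 46.69°
46.69° > 2α = 43.60°  →  invalid

δ = 46.69°, invalid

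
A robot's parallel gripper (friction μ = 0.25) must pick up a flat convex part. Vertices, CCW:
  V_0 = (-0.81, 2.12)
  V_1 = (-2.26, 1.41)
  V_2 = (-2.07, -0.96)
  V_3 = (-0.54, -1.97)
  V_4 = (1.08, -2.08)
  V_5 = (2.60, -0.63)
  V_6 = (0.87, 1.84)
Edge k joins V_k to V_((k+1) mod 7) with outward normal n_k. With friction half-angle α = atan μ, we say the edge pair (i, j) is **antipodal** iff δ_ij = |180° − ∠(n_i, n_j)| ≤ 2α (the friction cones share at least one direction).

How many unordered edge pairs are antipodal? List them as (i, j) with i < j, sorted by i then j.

count = 4; pairs: (0,4), (2,5), (2,6), (3,6)

α = atan 0.25 = 14.04°;  2α = 28.07°
n_0 = (-0.4398, +0.8981)
n_1 = (-0.9968, -0.0799)
n_2 = (-0.5509, -0.8346)
n_3 = (-0.0677, -0.9977)
n_4 = (+0.6902, -0.7236)
n_5 = (+0.8191, +0.5737)
n_6 = (+0.1644, +0.9864)
  (0,1): δ = 111.51°  ·
  (0,2): δ = 59.52°  ·
  (0,3): δ = 29.97°  ·
  (0,4): δ = 17.56°  ✓
  (0,5): δ = 98.92°  ·
  (0,6): δ = 144.45°  ·
  (1,2): δ = 128.01°  ·
  (1,3): δ = 98.47°  ·
  (1,4): δ = 50.93°  ·
  (1,5): δ = 30.42°  ·
  (1,6): δ = 75.95°  ·
  (2,3): δ = 150.45°  ·
  (2,4): δ = 102.92°  ·
  (2,5): δ = 21.56°  ✓
  (2,6): δ = 23.97°  ✓
  (3,4): δ = 132.47°  ·
  (3,5): δ = 51.11°  ·
  (3,6): δ = 5.58°  ✓
  (4,5): δ = 98.64°  ·
  (4,6): δ = 53.11°  ·
  (5,6): δ = 134.47°  ·
antipodal pairs: 4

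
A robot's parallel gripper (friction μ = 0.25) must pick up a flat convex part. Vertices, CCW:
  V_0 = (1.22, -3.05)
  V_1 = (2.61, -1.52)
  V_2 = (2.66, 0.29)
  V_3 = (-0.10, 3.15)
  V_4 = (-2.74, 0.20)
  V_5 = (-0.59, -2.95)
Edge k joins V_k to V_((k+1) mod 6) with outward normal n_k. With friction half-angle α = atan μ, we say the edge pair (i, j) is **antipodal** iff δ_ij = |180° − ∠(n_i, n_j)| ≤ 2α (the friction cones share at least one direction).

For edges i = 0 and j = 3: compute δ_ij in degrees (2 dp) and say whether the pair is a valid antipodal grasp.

δ = 0.43°, valid

α = atan 0.25 = 14.04°;  2α = 28.07°
edge 0: e_0 = (+1.39, +1.53);  n_0 = (+0.7402, -0.6724)
edge 3: e_3 = (-2.64, -2.95);  n_3 = (-0.7452, +0.6669)
∠(n_0, n_3) = 179.57°
δ = |180° − 179.57°| = 0.43°
0.43° ≤ 2α = 28.07°  →  valid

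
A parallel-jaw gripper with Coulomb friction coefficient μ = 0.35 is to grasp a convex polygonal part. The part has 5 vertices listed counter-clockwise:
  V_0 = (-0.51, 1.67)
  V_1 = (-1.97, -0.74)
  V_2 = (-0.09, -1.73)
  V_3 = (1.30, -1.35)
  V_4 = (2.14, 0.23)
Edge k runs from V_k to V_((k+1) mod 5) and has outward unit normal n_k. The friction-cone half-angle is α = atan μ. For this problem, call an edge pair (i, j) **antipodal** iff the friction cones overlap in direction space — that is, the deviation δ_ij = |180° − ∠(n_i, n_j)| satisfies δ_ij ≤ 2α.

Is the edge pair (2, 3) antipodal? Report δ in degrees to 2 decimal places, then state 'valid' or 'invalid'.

δ = 133.29°, invalid

α = atan 0.35 = 19.29°;  2α = 38.58°
edge 2: e_2 = (+1.39, +0.38);  n_2 = (+0.2637, -0.9646)
edge 3: e_3 = (+0.84, +1.58);  n_3 = (+0.8830, -0.4694)
∠(n_2, n_3) = 46.71°
δ = |180° − 46.71°| = 133.29°
133.29° > 2α = 38.58°  →  invalid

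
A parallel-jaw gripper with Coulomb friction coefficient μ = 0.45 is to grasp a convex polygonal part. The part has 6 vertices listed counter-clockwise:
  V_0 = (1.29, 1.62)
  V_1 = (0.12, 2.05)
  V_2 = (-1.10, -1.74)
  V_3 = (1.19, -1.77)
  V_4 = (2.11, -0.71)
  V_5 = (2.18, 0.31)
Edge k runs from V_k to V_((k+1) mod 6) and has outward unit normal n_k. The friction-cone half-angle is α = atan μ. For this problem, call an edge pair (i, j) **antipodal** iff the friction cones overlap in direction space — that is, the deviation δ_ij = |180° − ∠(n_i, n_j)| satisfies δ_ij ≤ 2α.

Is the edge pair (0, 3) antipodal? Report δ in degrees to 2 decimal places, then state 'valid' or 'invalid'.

δ = 69.22°, invalid

α = atan 0.45 = 24.23°;  2α = 48.46°
edge 0: e_0 = (-1.17, +0.43);  n_0 = (+0.3450, +0.9386)
edge 3: e_3 = (+0.92, +1.06);  n_3 = (+0.7552, -0.6555)
∠(n_0, n_3) = 110.78°
δ = |180° − 110.78°| = 69.22°
69.22° > 2α = 48.46°  →  invalid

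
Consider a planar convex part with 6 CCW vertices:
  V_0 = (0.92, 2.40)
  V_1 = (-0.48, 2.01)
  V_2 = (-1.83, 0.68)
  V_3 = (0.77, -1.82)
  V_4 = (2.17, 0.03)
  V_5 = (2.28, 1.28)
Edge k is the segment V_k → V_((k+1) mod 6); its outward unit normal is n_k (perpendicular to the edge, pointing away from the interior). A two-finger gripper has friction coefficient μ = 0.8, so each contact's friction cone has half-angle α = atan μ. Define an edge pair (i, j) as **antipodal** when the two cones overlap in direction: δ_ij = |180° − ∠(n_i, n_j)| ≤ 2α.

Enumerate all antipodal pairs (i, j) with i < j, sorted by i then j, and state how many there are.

count = 7; pairs: (0,2), (0,3), (0,4), (1,3), (1,4), (2,4), (2,5)

α = atan 0.8 = 38.66°;  2α = 77.32°
n_0 = (-0.2684, +0.9633)
n_1 = (-0.7018, +0.7124)
n_2 = (-0.6931, -0.7208)
n_3 = (+0.7974, -0.6034)
n_4 = (+0.9962, -0.0877)
n_5 = (+0.6357, +0.7719)
  (0,1): δ = 150.99°  ·
  (0,2): δ = 59.44°  ✓
  (0,3): δ = 37.32°  ✓
  (0,4): δ = 69.40°  ✓
  (0,5): δ = 124.96°  ·
  (1,2): δ = 88.45°  ·
  (1,3): δ = 8.31°  ✓
  (1,4): δ = 40.40°  ✓
  (1,5): δ = 95.96°  ·
  (2,3): δ = 83.24°  ·
  (2,4): δ = 51.15°  ✓
  (2,5): δ = 4.40°  ✓
  (3,4): δ = 147.91°  ·
  (3,5): δ = 92.36°  ·
  (4,5): δ = 124.44°  ·
antipodal pairs: 7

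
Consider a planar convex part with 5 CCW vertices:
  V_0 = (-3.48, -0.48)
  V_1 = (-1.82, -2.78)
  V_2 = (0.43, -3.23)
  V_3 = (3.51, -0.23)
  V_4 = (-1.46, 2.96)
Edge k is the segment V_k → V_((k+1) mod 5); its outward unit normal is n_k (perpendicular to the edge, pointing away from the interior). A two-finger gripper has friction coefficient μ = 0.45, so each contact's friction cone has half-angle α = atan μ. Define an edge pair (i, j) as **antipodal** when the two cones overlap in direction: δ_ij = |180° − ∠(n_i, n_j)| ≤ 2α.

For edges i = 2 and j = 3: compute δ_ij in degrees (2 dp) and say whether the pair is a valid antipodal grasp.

δ = 76.94°, invalid

α = atan 0.45 = 24.23°;  2α = 48.46°
edge 2: e_2 = (+3.08, +3.00);  n_2 = (+0.6977, -0.7163)
edge 3: e_3 = (-4.97, +3.19);  n_3 = (+0.5402, +0.8416)
∠(n_2, n_3) = 103.06°
δ = |180° − 103.06°| = 76.94°
76.94° > 2α = 48.46°  →  invalid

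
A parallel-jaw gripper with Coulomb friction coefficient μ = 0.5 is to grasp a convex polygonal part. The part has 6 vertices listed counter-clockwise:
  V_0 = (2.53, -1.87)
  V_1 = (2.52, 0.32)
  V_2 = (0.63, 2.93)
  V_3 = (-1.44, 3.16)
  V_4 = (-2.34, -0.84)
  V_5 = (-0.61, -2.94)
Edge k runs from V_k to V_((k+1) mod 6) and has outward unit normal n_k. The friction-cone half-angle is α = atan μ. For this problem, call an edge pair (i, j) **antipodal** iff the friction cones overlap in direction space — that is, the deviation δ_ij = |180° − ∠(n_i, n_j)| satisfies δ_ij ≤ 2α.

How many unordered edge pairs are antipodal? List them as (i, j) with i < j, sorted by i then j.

count = 6; pairs: (0,3), (0,4), (1,3), (1,4), (2,4), (2,5)

α = atan 0.5 = 26.57°;  2α = 53.13°
n_0 = (+1.0000, +0.0046)
n_1 = (+0.8099, +0.5865)
n_2 = (+0.1104, +0.9939)
n_3 = (-0.9756, +0.2195)
n_4 = (-0.7718, -0.6358)
n_5 = (+0.3226, -0.9466)
  (0,1): δ = 144.35°  ·
  (0,2): δ = 96.60°  ·
  (0,3): δ = 12.94°  ✓
  (0,4): δ = 39.22°  ✓
  (0,5): δ = 108.56°  ·
  (1,2): δ = 132.25°  ·
  (1,3): δ = 48.59°  ✓
  (1,4): δ = 3.57°  ✓
  (1,5): δ = 72.91°  ·
  (2,3): δ = 96.34°  ·
  (2,4): δ = 44.18°  ✓
  (2,5): δ = 25.16°  ✓
  (3,4): δ = 127.84°  ·
  (3,5): δ = 58.50°  ·
  (4,5): δ = 110.66°  ·
antipodal pairs: 6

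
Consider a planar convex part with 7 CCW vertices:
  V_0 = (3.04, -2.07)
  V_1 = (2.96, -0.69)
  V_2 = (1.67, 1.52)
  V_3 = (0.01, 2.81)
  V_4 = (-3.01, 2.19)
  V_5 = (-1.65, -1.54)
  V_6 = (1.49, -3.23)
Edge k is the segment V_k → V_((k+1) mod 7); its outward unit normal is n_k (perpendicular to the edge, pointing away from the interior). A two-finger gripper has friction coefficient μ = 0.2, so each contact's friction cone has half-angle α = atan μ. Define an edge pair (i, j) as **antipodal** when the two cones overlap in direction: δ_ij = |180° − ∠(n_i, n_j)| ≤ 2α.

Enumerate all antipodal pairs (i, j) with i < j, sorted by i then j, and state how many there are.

α = atan 0.2 = 11.31°;  2α = 22.62°
n_0 = (+0.9983, +0.0579)
n_1 = (+0.8636, +0.5041)
n_2 = (+0.6136, +0.7896)
n_3 = (-0.2011, +0.9796)
n_4 = (-0.9395, -0.3426)
n_5 = (-0.4739, -0.8806)
n_6 = (+0.5992, -0.8006)
  (0,1): δ = 153.05°  ·
  (0,2): δ = 131.17°  ·
  (0,3): δ = 81.72°  ·
  (0,4): δ = 16.71°  ✓
  (0,5): δ = 58.39°  ·
  (0,6): δ = 123.49°  ·
  (1,2): δ = 158.12°  ·
  (1,3): δ = 108.67°  ·
  (1,4): δ = 10.24°  ✓
  (1,5): δ = 31.44°  ·
  (1,6): δ = 96.54°  ·
  (2,3): δ = 130.55°  ·
  (2,4): δ = 32.12°  ·
  (2,5): δ = 9.56°  ✓
  (2,6): δ = 74.66°  ·
  (3,4): δ = 81.57°  ·
  (3,5): δ = 39.89°  ·
  (3,6): δ = 25.21°  ·
  (4,5): δ = 138.32°  ·
  (4,6): δ = 73.22°  ·
  (5,6): δ = 114.90°  ·
antipodal pairs: 3

count = 3; pairs: (0,4), (1,4), (2,5)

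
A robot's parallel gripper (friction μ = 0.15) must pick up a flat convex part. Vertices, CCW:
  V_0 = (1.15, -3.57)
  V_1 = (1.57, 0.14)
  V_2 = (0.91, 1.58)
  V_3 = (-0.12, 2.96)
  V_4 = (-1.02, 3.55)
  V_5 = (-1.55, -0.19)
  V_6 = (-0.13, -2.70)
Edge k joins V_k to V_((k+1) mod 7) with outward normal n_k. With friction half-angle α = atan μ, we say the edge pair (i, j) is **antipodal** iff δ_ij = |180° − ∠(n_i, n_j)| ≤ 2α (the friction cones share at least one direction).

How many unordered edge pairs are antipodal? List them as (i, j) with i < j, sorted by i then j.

α = atan 0.15 = 8.53°;  2α = 17.06°
n_0 = (+0.9937, -0.1125)
n_1 = (+0.9091, +0.4167)
n_2 = (+0.8014, +0.5981)
n_3 = (+0.5483, +0.8363)
n_4 = (-0.9901, +0.1403)
n_5 = (-0.8704, -0.4924)
n_6 = (-0.5621, -0.8270)
  (0,1): δ = 148.92°  ·
  (0,2): δ = 136.80°  ·
  (0,3): δ = 116.79°  ·
  (0,4): δ = 1.61°  ✓
  (0,5): δ = 35.96°  ·
  (0,6): δ = 62.26°  ·
  (1,2): δ = 167.89°  ·
  (1,3): δ = 147.87°  ·
  (1,4): δ = 32.69°  ·
  (1,5): δ = 4.87°  ✓
  (1,6): δ = 31.17°  ·
  (2,3): δ = 159.98°  ·
  (2,4): δ = 44.80°  ·
  (2,5): δ = 7.24°  ✓
  (2,6): δ = 19.06°  ·
  (3,4): δ = 64.82°  ·
  (3,5): δ = 27.25°  ·
  (3,6): δ = 0.96°  ✓
  (4,5): δ = 142.44°  ·
  (4,6): δ = 116.14°  ·
  (5,6): δ = 153.70°  ·
antipodal pairs: 4

count = 4; pairs: (0,4), (1,5), (2,5), (3,6)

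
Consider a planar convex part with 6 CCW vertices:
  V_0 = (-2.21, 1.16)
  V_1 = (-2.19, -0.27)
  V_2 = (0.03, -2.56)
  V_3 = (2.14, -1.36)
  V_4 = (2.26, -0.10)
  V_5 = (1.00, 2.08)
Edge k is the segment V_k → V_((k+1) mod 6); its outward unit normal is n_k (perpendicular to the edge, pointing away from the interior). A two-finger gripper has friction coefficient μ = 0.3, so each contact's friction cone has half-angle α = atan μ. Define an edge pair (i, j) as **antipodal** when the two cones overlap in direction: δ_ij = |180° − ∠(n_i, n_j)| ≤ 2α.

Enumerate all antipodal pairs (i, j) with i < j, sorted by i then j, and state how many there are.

count = 4; pairs: (0,3), (0,4), (1,4), (2,5)

α = atan 0.3 = 16.70°;  2α = 33.40°
n_0 = (-0.9999, -0.0140)
n_1 = (-0.7180, -0.6960)
n_2 = (+0.4944, -0.8693)
n_3 = (+0.9955, -0.0948)
n_4 = (+0.8658, +0.5004)
n_5 = (-0.2755, +0.9613)
  (0,1): δ = 136.69°  ·
  (0,2): δ = 61.17°  ·
  (0,3): δ = 6.24°  ✓
  (0,4): δ = 29.23°  ✓
  (0,5): δ = 105.19°  ·
  (1,2): δ = 104.48°  ·
  (1,3): δ = 49.55°  ·
  (1,4): δ = 14.08°  ✓
  (1,5): δ = 61.88°  ·
  (2,3): δ = 125.07°  ·
  (2,4): δ = 89.60°  ·
  (2,5): δ = 13.64°  ✓
  (3,4): δ = 144.53°  ·
  (3,5): δ = 68.57°  ·
  (4,5): δ = 104.03°  ·
antipodal pairs: 4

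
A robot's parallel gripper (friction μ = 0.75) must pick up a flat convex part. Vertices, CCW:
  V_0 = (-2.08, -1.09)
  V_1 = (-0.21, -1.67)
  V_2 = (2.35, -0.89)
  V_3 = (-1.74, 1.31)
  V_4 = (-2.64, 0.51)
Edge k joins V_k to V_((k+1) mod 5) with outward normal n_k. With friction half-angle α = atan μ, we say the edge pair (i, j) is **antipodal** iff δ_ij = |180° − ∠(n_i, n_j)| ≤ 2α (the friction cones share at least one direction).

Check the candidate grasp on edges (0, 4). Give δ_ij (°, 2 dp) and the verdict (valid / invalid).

δ = 126.52°, invalid

α = atan 0.75 = 36.87°;  2α = 73.74°
edge 0: e_0 = (+1.87, -0.58);  n_0 = (-0.2962, -0.9551)
edge 4: e_4 = (+0.56, -1.60);  n_4 = (-0.9439, -0.3304)
∠(n_0, n_4) = 53.48°
δ = |180° − 53.48°| = 126.52°
126.52° > 2α = 73.74°  →  invalid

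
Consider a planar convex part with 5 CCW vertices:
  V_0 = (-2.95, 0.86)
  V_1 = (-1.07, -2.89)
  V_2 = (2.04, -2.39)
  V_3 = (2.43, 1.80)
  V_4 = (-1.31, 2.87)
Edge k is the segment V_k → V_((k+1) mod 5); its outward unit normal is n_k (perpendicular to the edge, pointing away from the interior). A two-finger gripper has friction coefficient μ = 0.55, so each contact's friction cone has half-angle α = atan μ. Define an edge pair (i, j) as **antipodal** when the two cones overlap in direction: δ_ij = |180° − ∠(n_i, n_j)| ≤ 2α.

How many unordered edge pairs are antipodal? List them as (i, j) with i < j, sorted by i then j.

count = 5; pairs: (0,2), (0,3), (1,3), (1,4), (2,4)

α = atan 0.55 = 28.81°;  2α = 57.62°
n_0 = (-0.8939, -0.4482)
n_1 = (+0.1587, -0.9873)
n_2 = (+0.9957, -0.0927)
n_3 = (+0.2751, +0.9614)
n_4 = (-0.7748, +0.6322)
  (0,1): δ = 107.49°  ·
  (0,2): δ = 31.94°  ✓
  (0,3): δ = 47.41°  ✓
  (0,4): δ = 114.16°  ·
  (1,2): δ = 104.45°  ·
  (1,3): δ = 25.10°  ✓
  (1,4): δ = 41.65°  ✓
  (2,3): δ = 100.65°  ·
  (2,4): δ = 33.89°  ✓
  (3,4): δ = 113.25°  ·
antipodal pairs: 5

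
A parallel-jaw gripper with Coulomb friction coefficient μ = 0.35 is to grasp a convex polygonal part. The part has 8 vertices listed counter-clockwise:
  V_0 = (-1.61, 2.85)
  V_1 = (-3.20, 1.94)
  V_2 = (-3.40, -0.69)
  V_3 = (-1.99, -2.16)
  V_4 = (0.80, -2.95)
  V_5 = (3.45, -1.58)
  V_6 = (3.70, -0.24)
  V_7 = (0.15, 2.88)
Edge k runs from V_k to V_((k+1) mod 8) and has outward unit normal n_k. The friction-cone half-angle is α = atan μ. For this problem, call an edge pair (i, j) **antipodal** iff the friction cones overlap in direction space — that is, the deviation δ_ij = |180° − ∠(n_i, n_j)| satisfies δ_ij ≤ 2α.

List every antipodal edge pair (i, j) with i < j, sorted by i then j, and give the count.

α = atan 0.35 = 19.29°;  2α = 38.58°
n_0 = (-0.4967, +0.8679)
n_1 = (-0.9971, +0.0758)
n_2 = (-0.7217, -0.6922)
n_3 = (-0.2724, -0.9622)
n_4 = (+0.4592, -0.8883)
n_5 = (+0.9830, -0.1834)
n_6 = (+0.6602, +0.7511)
n_7 = (-0.0170, +0.9999)
  (0,1): δ = 124.13°  ·
  (0,2): δ = 75.98°  ·
  (0,3): δ = 45.59°  ·
  (0,4): δ = 2.45°  ✓
  (0,5): δ = 49.65°  ·
  (0,6): δ = 108.90°  ·
  (0,7): δ = 151.19°  ·
  (1,2): δ = 131.84°  ·
  (1,3): δ = 101.46°  ·
  (1,4): δ = 58.31°  ·
  (1,5): δ = 6.22°  ✓
  (1,6): δ = 53.04°  ·
  (1,7): δ = 95.33°  ·
  (2,3): δ = 149.62°  ·
  (2,4): δ = 106.47°  ·
  (2,5): δ = 54.37°  ·
  (2,6): δ = 4.88°  ✓
  (2,7): δ = 47.17°  ·
  (3,4): δ = 136.85°  ·
  (3,5): δ = 84.76°  ·
  (3,6): δ = 25.50°  ✓
  (3,7): δ = 16.79°  ✓
  (4,5): δ = 127.91°  ·
  (4,6): δ = 68.65°  ·
  (4,7): δ = 26.36°  ✓
  (5,6): δ = 120.74°  ·
  (5,7): δ = 78.46°  ·
  (6,7): δ = 137.71°  ·
antipodal pairs: 6

count = 6; pairs: (0,4), (1,5), (2,6), (3,6), (3,7), (4,7)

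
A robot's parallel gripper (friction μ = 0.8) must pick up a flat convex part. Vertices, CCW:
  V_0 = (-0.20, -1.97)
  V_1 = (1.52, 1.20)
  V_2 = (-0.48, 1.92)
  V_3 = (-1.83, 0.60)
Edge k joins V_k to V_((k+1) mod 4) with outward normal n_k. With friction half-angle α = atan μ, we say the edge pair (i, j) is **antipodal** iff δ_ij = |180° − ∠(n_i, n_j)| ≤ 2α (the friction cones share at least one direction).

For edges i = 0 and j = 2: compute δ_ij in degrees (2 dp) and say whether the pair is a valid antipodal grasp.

δ = 17.16°, valid

α = atan 0.8 = 38.66°;  2α = 77.32°
edge 0: e_0 = (+1.72, +3.17);  n_0 = (+0.8790, -0.4769)
edge 2: e_2 = (-1.35, -1.32);  n_2 = (-0.6991, +0.7150)
∠(n_0, n_2) = 162.84°
δ = |180° − 162.84°| = 17.16°
17.16° ≤ 2α = 77.32°  →  valid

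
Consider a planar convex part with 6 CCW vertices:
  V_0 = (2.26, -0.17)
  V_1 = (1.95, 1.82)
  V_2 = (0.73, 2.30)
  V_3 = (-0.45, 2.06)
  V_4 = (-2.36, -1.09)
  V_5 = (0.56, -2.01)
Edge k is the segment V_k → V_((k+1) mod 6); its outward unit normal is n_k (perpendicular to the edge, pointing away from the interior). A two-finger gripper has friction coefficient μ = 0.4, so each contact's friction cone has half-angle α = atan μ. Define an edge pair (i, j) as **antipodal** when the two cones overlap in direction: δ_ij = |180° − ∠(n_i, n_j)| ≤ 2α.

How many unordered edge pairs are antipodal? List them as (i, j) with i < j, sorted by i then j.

count = 5; pairs: (0,3), (1,4), (2,4), (2,5), (3,5)

α = atan 0.4 = 21.80°;  2α = 43.60°
n_0 = (+0.9881, +0.1539)
n_1 = (+0.3661, +0.9306)
n_2 = (-0.1993, +0.9799)
n_3 = (-0.8551, +0.5185)
n_4 = (-0.3005, -0.9538)
n_5 = (+0.7345, -0.6786)
  (0,1): δ = 120.33°  ·
  (0,2): δ = 87.36°  ·
  (0,3): δ = 40.08°  ✓
  (0,4): δ = 63.66°  ·
  (0,5): δ = 128.41°  ·
  (1,2): δ = 147.03°  ·
  (1,3): δ = 99.75°  ·
  (1,4): δ = 3.99°  ✓
  (1,5): δ = 68.74°  ·
  (2,3): δ = 132.73°  ·
  (2,4): δ = 28.98°  ✓
  (2,5): δ = 35.77°  ✓
  (3,4): δ = 76.26°  ·
  (3,5): δ = 11.50°  ✓
  (4,5): δ = 115.25°  ·
antipodal pairs: 5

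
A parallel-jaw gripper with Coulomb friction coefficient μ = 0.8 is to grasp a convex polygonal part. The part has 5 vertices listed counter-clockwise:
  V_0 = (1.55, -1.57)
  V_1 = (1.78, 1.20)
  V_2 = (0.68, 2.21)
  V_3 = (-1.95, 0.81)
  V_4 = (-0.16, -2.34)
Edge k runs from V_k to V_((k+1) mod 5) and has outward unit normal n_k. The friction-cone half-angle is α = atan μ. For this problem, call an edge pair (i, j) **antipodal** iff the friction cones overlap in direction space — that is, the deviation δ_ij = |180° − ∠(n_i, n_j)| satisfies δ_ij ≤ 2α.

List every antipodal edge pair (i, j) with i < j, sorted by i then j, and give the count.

count = 5; pairs: (0,2), (0,3), (1,3), (1,4), (2,4)

α = atan 0.8 = 38.66°;  2α = 77.32°
n_0 = (+0.9966, -0.0827)
n_1 = (+0.6763, +0.7366)
n_2 = (-0.4699, +0.8827)
n_3 = (-0.8694, -0.4941)
n_4 = (+0.4106, -0.9118)
  (0,1): δ = 127.81°  ·
  (0,2): δ = 57.23°  ✓
  (0,3): δ = 34.35°  ✓
  (0,4): δ = 118.99°  ·
  (1,2): δ = 109.42°  ·
  (1,3): δ = 17.83°  ✓
  (1,4): δ = 66.80°  ✓
  (2,3): δ = 88.42°  ·
  (2,4): δ = 3.79°  ✓
  (3,4): δ = 95.37°  ·
antipodal pairs: 5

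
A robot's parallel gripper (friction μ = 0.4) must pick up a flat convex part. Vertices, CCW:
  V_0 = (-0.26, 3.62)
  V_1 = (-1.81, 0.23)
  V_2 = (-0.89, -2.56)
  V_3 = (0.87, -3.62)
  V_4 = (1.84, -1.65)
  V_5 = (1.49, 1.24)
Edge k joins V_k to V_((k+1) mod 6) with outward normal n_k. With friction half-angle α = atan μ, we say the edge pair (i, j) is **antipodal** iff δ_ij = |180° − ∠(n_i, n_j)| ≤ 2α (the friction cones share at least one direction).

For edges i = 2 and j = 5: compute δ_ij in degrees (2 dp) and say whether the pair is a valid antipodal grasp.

α = atan 0.4 = 21.80°;  2α = 43.60°
edge 2: e_2 = (+1.76, -1.06);  n_2 = (-0.5159, -0.8566)
edge 5: e_5 = (-1.75, +2.38);  n_5 = (+0.8057, +0.5924)
∠(n_2, n_5) = 157.39°
δ = |180° − 157.39°| = 22.61°
22.61° ≤ 2α = 43.60°  →  valid

δ = 22.61°, valid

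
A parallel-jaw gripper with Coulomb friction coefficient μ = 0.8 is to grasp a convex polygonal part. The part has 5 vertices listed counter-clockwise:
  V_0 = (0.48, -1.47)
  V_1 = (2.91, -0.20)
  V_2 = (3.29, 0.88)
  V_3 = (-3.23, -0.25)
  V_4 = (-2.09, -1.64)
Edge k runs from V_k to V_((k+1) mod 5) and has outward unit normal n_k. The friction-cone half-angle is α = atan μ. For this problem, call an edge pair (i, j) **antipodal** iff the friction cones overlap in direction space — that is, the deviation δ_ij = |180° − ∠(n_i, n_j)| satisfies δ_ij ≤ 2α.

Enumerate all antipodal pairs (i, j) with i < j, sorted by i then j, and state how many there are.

α = atan 0.8 = 38.66°;  2α = 77.32°
n_0 = (+0.4632, -0.8863)
n_1 = (+0.9433, -0.3319)
n_2 = (-0.1708, +0.9853)
n_3 = (-0.7732, -0.6341)
n_4 = (+0.0660, -0.9978)
  (0,1): δ = 136.98°  ·
  (0,2): δ = 17.76°  ✓
  (0,3): δ = 101.76°  ·
  (0,4): δ = 156.19°  ·
  (1,2): δ = 60.78°  ✓
  (1,3): δ = 58.74°  ✓
  (1,4): δ = 113.17°  ·
  (2,3): δ = 60.48°  ✓
  (2,4): δ = 6.05°  ✓
  (3,4): δ = 125.57°  ·
antipodal pairs: 5

count = 5; pairs: (0,2), (1,2), (1,3), (2,3), (2,4)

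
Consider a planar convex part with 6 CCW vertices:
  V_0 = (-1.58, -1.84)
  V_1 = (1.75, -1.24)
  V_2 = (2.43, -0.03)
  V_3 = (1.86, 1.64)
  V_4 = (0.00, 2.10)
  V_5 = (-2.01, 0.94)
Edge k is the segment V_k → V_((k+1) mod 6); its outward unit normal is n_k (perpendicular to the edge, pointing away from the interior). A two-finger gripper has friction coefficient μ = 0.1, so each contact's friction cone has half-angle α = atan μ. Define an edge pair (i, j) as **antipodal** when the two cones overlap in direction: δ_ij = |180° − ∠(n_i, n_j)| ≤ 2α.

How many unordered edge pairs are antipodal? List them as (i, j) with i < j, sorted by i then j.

count = 1; pairs: (2,5)

α = atan 0.1 = 5.71°;  2α = 11.42°
n_0 = (+0.1773, -0.9842)
n_1 = (+0.8718, -0.4899)
n_2 = (+0.9464, +0.3230)
n_3 = (+0.2401, +0.9708)
n_4 = (-0.4998, +0.8661)
n_5 = (-0.9882, -0.1529)
  (0,1): δ = 129.55°  ·
  (0,2): δ = 81.37°  ·
  (0,3): δ = 24.11°  ·
  (0,4): δ = 19.78°  ·
  (0,5): δ = 88.58°  ·
  (1,2): δ = 131.82°  ·
  (1,3): δ = 74.56°  ·
  (1,4): δ = 30.67°  ·
  (1,5): δ = 38.13°  ·
  (2,3): δ = 122.74°  ·
  (2,4): δ = 78.86°  ·
  (2,5): δ = 10.05°  ✓
  (3,4): δ = 136.12°  ·
  (3,5): δ = 67.32°  ·
  (4,5): δ = 111.20°  ·
antipodal pairs: 1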